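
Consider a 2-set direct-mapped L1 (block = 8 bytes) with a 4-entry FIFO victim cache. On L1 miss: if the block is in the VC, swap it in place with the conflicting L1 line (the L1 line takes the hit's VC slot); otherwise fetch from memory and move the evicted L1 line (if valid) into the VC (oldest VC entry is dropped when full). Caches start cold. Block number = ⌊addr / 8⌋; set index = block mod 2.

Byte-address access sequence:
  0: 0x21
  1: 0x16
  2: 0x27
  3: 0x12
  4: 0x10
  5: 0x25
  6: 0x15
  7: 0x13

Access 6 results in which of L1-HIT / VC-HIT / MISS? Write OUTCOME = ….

0: 0x21 (blk 4, set 0) → MISS  vc=[]
1: 0x16 (blk 2, set 0) → MISS  vc=[4]
2: 0x27 (blk 4, set 0) → VC-HIT  vc=[2]
3: 0x12 (blk 2, set 0) → VC-HIT  vc=[4]
4: 0x10 (blk 2, set 0) → L1-HIT  vc=[4]
5: 0x25 (blk 4, set 0) → VC-HIT  vc=[2]
6: 0x15 (blk 2, set 0) → VC-HIT  vc=[4]
7: 0x13 (blk 2, set 0) → L1-HIT  vc=[4]

OUTCOME = VC-HIT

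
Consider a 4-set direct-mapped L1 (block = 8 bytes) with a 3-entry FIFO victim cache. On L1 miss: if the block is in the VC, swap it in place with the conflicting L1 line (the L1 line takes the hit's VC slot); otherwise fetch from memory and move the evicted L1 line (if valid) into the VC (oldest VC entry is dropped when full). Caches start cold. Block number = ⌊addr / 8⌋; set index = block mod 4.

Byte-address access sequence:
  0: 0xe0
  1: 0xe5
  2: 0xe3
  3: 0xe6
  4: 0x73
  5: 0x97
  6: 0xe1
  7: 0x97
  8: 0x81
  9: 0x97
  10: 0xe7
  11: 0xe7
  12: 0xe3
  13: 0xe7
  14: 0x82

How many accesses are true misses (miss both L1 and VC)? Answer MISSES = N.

MISSES = 4

  [0] addr=0xe0 blk=28 s=0: MISS | VC []
  [1] addr=0xe5 blk=28 s=0: L1-HIT | VC []
  [2] addr=0xe3 blk=28 s=0: L1-HIT | VC []
  [3] addr=0xe6 blk=28 s=0: L1-HIT | VC []
  [4] addr=0x73 blk=14 s=2: MISS | VC []
  [5] addr=0x97 blk=18 s=2: MISS | VC [14]
  [6] addr=0xe1 blk=28 s=0: L1-HIT | VC [14]
  [7] addr=0x97 blk=18 s=2: L1-HIT | VC [14]
  [8] addr=0x81 blk=16 s=0: MISS | VC [14, 28]
  [9] addr=0x97 blk=18 s=2: L1-HIT | VC [14, 28]
  [10] addr=0xe7 blk=28 s=0: VC-HIT | VC [14, 16]
  [11] addr=0xe7 blk=28 s=0: L1-HIT | VC [14, 16]
  [12] addr=0xe3 blk=28 s=0: L1-HIT | VC [14, 16]
  [13] addr=0xe7 blk=28 s=0: L1-HIT | VC [14, 16]
  [14] addr=0x82 blk=16 s=0: VC-HIT | VC [14, 28]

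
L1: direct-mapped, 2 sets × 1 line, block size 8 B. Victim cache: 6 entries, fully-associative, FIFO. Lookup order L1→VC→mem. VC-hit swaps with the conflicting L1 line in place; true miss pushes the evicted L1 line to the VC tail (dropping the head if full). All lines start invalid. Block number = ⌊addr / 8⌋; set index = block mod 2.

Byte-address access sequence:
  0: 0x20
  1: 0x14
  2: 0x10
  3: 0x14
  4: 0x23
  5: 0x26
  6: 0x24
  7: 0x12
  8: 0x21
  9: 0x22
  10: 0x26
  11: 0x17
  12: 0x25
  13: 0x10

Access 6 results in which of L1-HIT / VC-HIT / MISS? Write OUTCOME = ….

  [0] addr=0x20 blk=4 s=0: MISS | VC []
  [1] addr=0x14 blk=2 s=0: MISS | VC [4]
  [2] addr=0x10 blk=2 s=0: L1-HIT | VC [4]
  [3] addr=0x14 blk=2 s=0: L1-HIT | VC [4]
  [4] addr=0x23 blk=4 s=0: VC-HIT | VC [2]
  [5] addr=0x26 blk=4 s=0: L1-HIT | VC [2]
  [6] addr=0x24 blk=4 s=0: L1-HIT | VC [2]
  [7] addr=0x12 blk=2 s=0: VC-HIT | VC [4]
  [8] addr=0x21 blk=4 s=0: VC-HIT | VC [2]
  [9] addr=0x22 blk=4 s=0: L1-HIT | VC [2]
  [10] addr=0x26 blk=4 s=0: L1-HIT | VC [2]
  [11] addr=0x17 blk=2 s=0: VC-HIT | VC [4]
  [12] addr=0x25 blk=4 s=0: VC-HIT | VC [2]
  [13] addr=0x10 blk=2 s=0: VC-HIT | VC [4]

OUTCOME = L1-HIT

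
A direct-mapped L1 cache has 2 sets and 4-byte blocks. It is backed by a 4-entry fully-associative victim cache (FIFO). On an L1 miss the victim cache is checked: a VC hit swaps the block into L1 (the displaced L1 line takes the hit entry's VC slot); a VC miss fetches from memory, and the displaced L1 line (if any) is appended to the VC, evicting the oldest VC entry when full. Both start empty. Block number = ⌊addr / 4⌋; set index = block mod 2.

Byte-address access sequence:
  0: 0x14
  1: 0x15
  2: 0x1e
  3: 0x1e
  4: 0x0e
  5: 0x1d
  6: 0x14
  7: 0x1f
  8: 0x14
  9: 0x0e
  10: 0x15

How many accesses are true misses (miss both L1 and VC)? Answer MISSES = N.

MISSES = 3

0: 0x14 (blk 5, set 1) → MISS  vc=[]
1: 0x15 (blk 5, set 1) → L1-HIT  vc=[]
2: 0x1e (blk 7, set 1) → MISS  vc=[5]
3: 0x1e (blk 7, set 1) → L1-HIT  vc=[5]
4: 0xe (blk 3, set 1) → MISS  vc=[5, 7]
5: 0x1d (blk 7, set 1) → VC-HIT  vc=[5, 3]
6: 0x14 (blk 5, set 1) → VC-HIT  vc=[7, 3]
7: 0x1f (blk 7, set 1) → VC-HIT  vc=[5, 3]
8: 0x14 (blk 5, set 1) → VC-HIT  vc=[7, 3]
9: 0xe (blk 3, set 1) → VC-HIT  vc=[7, 5]
10: 0x15 (blk 5, set 1) → VC-HIT  vc=[7, 3]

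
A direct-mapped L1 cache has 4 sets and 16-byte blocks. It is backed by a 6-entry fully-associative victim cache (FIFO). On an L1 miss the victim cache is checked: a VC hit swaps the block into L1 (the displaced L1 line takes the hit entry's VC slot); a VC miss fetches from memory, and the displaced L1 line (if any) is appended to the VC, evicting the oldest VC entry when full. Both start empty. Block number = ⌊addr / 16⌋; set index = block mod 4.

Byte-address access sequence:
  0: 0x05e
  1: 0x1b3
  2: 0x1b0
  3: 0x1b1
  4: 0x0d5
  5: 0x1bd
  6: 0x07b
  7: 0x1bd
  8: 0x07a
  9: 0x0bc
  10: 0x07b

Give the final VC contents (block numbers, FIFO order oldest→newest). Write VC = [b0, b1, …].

  [0] addr=0x5e blk=5 s=1: MISS | VC []
  [1] addr=0x1b3 blk=27 s=3: MISS | VC []
  [2] addr=0x1b0 blk=27 s=3: L1-HIT | VC []
  [3] addr=0x1b1 blk=27 s=3: L1-HIT | VC []
  [4] addr=0xd5 blk=13 s=1: MISS | VC [5]
  [5] addr=0x1bd blk=27 s=3: L1-HIT | VC [5]
  [6] addr=0x7b blk=7 s=3: MISS | VC [5, 27]
  [7] addr=0x1bd blk=27 s=3: VC-HIT | VC [5, 7]
  [8] addr=0x7a blk=7 s=3: VC-HIT | VC [5, 27]
  [9] addr=0xbc blk=11 s=3: MISS | VC [5, 27, 7]
  [10] addr=0x7b blk=7 s=3: VC-HIT | VC [5, 27, 11]

VC = [5, 27, 11]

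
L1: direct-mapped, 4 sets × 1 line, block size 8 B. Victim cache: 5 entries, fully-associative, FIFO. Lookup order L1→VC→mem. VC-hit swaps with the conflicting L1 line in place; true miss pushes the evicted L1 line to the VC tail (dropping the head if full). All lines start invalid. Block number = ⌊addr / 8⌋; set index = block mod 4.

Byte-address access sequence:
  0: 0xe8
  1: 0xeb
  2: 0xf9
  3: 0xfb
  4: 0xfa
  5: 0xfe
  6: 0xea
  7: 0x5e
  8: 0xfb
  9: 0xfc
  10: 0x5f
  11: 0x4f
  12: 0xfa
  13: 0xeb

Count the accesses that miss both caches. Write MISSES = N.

MISSES = 4

#0 0xe8→b29/s1 MISS; vc=[]
#1 0xeb→b29/s1 L1-HIT; vc=[]
#2 0xf9→b31/s3 MISS; vc=[]
#3 0xfb→b31/s3 L1-HIT; vc=[]
#4 0xfa→b31/s3 L1-HIT; vc=[]
#5 0xfe→b31/s3 L1-HIT; vc=[]
#6 0xea→b29/s1 L1-HIT; vc=[]
#7 0x5e→b11/s3 MISS; vc=[31]
#8 0xfb→b31/s3 VC-HIT; vc=[11]
#9 0xfc→b31/s3 L1-HIT; vc=[11]
#10 0x5f→b11/s3 VC-HIT; vc=[31]
#11 0x4f→b9/s1 MISS; vc=[31,29]
#12 0xfa→b31/s3 VC-HIT; vc=[11,29]
#13 0xeb→b29/s1 VC-HIT; vc=[11,9]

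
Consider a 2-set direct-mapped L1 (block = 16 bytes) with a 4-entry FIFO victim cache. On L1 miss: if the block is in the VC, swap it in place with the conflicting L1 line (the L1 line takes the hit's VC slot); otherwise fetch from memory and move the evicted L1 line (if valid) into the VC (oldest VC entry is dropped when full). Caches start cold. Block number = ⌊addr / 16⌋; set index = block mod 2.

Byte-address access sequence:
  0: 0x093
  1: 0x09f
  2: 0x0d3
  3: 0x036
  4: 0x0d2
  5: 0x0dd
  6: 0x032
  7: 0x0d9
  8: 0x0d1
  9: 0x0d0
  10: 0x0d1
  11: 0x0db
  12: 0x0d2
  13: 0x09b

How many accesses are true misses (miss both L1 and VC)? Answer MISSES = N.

0: 0x93 (blk 9, set 1) → MISS  vc=[]
1: 0x9f (blk 9, set 1) → L1-HIT  vc=[]
2: 0xd3 (blk 13, set 1) → MISS  vc=[9]
3: 0x36 (blk 3, set 1) → MISS  vc=[9, 13]
4: 0xd2 (blk 13, set 1) → VC-HIT  vc=[9, 3]
5: 0xdd (blk 13, set 1) → L1-HIT  vc=[9, 3]
6: 0x32 (blk 3, set 1) → VC-HIT  vc=[9, 13]
7: 0xd9 (blk 13, set 1) → VC-HIT  vc=[9, 3]
8: 0xd1 (blk 13, set 1) → L1-HIT  vc=[9, 3]
9: 0xd0 (blk 13, set 1) → L1-HIT  vc=[9, 3]
10: 0xd1 (blk 13, set 1) → L1-HIT  vc=[9, 3]
11: 0xdb (blk 13, set 1) → L1-HIT  vc=[9, 3]
12: 0xd2 (blk 13, set 1) → L1-HIT  vc=[9, 3]
13: 0x9b (blk 9, set 1) → VC-HIT  vc=[13, 3]

MISSES = 3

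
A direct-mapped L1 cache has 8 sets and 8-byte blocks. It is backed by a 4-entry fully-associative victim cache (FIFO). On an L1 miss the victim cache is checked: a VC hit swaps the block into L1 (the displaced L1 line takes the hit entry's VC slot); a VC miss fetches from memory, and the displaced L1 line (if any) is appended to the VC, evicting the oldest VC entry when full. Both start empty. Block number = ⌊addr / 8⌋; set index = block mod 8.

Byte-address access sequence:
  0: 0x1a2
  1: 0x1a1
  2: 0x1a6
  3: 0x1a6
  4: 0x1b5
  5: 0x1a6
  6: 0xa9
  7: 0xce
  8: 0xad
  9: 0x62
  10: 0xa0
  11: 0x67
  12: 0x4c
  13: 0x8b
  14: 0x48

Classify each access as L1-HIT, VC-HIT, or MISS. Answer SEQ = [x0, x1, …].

SEQ = [MISS, L1-HIT, L1-HIT, L1-HIT, MISS, L1-HIT, MISS, MISS, L1-HIT, MISS, MISS, VC-HIT, MISS, MISS, VC-HIT]

0: 0x1a2 (blk 52, set 4) → MISS  vc=[]
1: 0x1a1 (blk 52, set 4) → L1-HIT  vc=[]
2: 0x1a6 (blk 52, set 4) → L1-HIT  vc=[]
3: 0x1a6 (blk 52, set 4) → L1-HIT  vc=[]
4: 0x1b5 (blk 54, set 6) → MISS  vc=[]
5: 0x1a6 (blk 52, set 4) → L1-HIT  vc=[]
6: 0xa9 (blk 21, set 5) → MISS  vc=[]
7: 0xce (blk 25, set 1) → MISS  vc=[]
8: 0xad (blk 21, set 5) → L1-HIT  vc=[]
9: 0x62 (blk 12, set 4) → MISS  vc=[52]
10: 0xa0 (blk 20, set 4) → MISS  vc=[52, 12]
11: 0x67 (blk 12, set 4) → VC-HIT  vc=[52, 20]
12: 0x4c (blk 9, set 1) → MISS  vc=[52, 20, 25]
13: 0x8b (blk 17, set 1) → MISS  vc=[52, 20, 25, 9]
14: 0x48 (blk 9, set 1) → VC-HIT  vc=[52, 20, 25, 17]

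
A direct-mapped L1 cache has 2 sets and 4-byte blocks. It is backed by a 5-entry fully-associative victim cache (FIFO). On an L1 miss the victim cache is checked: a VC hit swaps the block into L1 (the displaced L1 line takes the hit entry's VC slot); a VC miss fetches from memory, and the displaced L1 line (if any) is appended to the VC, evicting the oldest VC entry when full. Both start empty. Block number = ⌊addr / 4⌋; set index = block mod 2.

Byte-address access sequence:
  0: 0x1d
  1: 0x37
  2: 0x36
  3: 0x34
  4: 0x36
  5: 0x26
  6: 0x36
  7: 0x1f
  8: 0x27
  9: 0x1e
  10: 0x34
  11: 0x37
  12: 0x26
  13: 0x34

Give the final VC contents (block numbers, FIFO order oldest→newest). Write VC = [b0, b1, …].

#0 0x1d→b7/s1 MISS; vc=[]
#1 0x37→b13/s1 MISS; vc=[7]
#2 0x36→b13/s1 L1-HIT; vc=[7]
#3 0x34→b13/s1 L1-HIT; vc=[7]
#4 0x36→b13/s1 L1-HIT; vc=[7]
#5 0x26→b9/s1 MISS; vc=[7,13]
#6 0x36→b13/s1 VC-HIT; vc=[7,9]
#7 0x1f→b7/s1 VC-HIT; vc=[13,9]
#8 0x27→b9/s1 VC-HIT; vc=[13,7]
#9 0x1e→b7/s1 VC-HIT; vc=[13,9]
#10 0x34→b13/s1 VC-HIT; vc=[7,9]
#11 0x37→b13/s1 L1-HIT; vc=[7,9]
#12 0x26→b9/s1 VC-HIT; vc=[7,13]
#13 0x34→b13/s1 VC-HIT; vc=[7,9]

VC = [7, 9]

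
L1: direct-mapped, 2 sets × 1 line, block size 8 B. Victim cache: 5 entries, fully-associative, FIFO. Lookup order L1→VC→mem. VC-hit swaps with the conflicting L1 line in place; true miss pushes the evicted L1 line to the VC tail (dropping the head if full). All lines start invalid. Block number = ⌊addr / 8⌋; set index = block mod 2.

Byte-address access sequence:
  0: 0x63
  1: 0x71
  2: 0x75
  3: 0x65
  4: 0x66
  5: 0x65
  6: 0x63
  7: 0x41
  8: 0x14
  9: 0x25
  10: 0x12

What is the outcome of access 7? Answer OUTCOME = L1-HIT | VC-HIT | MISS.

#0 0x63→b12/s0 MISS; vc=[]
#1 0x71→b14/s0 MISS; vc=[12]
#2 0x75→b14/s0 L1-HIT; vc=[12]
#3 0x65→b12/s0 VC-HIT; vc=[14]
#4 0x66→b12/s0 L1-HIT; vc=[14]
#5 0x65→b12/s0 L1-HIT; vc=[14]
#6 0x63→b12/s0 L1-HIT; vc=[14]
#7 0x41→b8/s0 MISS; vc=[14,12]
#8 0x14→b2/s0 MISS; vc=[14,12,8]
#9 0x25→b4/s0 MISS; vc=[14,12,8,2]
#10 0x12→b2/s0 VC-HIT; vc=[14,12,8,4]

OUTCOME = MISS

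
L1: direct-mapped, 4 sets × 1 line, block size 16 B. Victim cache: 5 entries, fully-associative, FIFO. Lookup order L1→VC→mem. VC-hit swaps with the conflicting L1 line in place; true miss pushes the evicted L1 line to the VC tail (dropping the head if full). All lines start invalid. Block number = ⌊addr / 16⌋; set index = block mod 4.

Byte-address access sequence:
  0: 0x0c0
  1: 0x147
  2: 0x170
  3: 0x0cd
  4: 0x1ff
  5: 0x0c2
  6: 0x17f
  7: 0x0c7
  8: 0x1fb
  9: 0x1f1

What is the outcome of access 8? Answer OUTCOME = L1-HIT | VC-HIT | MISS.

OUTCOME = VC-HIT

#0 0xc0→b12/s0 MISS; vc=[]
#1 0x147→b20/s0 MISS; vc=[12]
#2 0x170→b23/s3 MISS; vc=[12]
#3 0xcd→b12/s0 VC-HIT; vc=[20]
#4 0x1ff→b31/s3 MISS; vc=[20,23]
#5 0xc2→b12/s0 L1-HIT; vc=[20,23]
#6 0x17f→b23/s3 VC-HIT; vc=[20,31]
#7 0xc7→b12/s0 L1-HIT; vc=[20,31]
#8 0x1fb→b31/s3 VC-HIT; vc=[20,23]
#9 0x1f1→b31/s3 L1-HIT; vc=[20,23]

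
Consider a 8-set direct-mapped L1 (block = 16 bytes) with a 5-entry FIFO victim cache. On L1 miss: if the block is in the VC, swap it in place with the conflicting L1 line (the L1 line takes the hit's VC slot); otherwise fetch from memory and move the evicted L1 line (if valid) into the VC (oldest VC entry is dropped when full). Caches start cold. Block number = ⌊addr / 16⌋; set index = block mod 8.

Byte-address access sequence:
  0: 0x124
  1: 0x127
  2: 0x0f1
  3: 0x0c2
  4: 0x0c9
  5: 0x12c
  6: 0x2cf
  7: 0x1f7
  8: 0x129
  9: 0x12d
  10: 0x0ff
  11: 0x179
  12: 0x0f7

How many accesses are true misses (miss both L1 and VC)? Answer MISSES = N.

0: 0x124 (blk 18, set 2) → MISS  vc=[]
1: 0x127 (blk 18, set 2) → L1-HIT  vc=[]
2: 0xf1 (blk 15, set 7) → MISS  vc=[]
3: 0xc2 (blk 12, set 4) → MISS  vc=[]
4: 0xc9 (blk 12, set 4) → L1-HIT  vc=[]
5: 0x12c (blk 18, set 2) → L1-HIT  vc=[]
6: 0x2cf (blk 44, set 4) → MISS  vc=[12]
7: 0x1f7 (blk 31, set 7) → MISS  vc=[12, 15]
8: 0x129 (blk 18, set 2) → L1-HIT  vc=[12, 15]
9: 0x12d (blk 18, set 2) → L1-HIT  vc=[12, 15]
10: 0xff (blk 15, set 7) → VC-HIT  vc=[12, 31]
11: 0x179 (blk 23, set 7) → MISS  vc=[12, 31, 15]
12: 0xf7 (blk 15, set 7) → VC-HIT  vc=[12, 31, 23]

MISSES = 6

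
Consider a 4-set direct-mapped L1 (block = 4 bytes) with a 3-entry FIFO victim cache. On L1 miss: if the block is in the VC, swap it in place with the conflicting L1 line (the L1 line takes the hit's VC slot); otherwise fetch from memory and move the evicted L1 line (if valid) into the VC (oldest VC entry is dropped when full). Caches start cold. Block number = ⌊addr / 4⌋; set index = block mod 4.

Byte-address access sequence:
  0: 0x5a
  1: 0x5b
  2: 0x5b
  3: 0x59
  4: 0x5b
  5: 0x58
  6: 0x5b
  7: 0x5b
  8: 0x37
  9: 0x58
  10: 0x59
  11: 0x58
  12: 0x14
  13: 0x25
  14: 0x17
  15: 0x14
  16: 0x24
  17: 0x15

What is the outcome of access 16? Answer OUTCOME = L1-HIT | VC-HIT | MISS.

  [0] addr=0x5a blk=22 s=2: MISS | VC []
  [1] addr=0x5b blk=22 s=2: L1-HIT | VC []
  [2] addr=0x5b blk=22 s=2: L1-HIT | VC []
  [3] addr=0x59 blk=22 s=2: L1-HIT | VC []
  [4] addr=0x5b blk=22 s=2: L1-HIT | VC []
  [5] addr=0x58 blk=22 s=2: L1-HIT | VC []
  [6] addr=0x5b blk=22 s=2: L1-HIT | VC []
  [7] addr=0x5b blk=22 s=2: L1-HIT | VC []
  [8] addr=0x37 blk=13 s=1: MISS | VC []
  [9] addr=0x58 blk=22 s=2: L1-HIT | VC []
  [10] addr=0x59 blk=22 s=2: L1-HIT | VC []
  [11] addr=0x58 blk=22 s=2: L1-HIT | VC []
  [12] addr=0x14 blk=5 s=1: MISS | VC [13]
  [13] addr=0x25 blk=9 s=1: MISS | VC [13, 5]
  [14] addr=0x17 blk=5 s=1: VC-HIT | VC [13, 9]
  [15] addr=0x14 blk=5 s=1: L1-HIT | VC [13, 9]
  [16] addr=0x24 blk=9 s=1: VC-HIT | VC [13, 5]
  [17] addr=0x15 blk=5 s=1: VC-HIT | VC [13, 9]

OUTCOME = VC-HIT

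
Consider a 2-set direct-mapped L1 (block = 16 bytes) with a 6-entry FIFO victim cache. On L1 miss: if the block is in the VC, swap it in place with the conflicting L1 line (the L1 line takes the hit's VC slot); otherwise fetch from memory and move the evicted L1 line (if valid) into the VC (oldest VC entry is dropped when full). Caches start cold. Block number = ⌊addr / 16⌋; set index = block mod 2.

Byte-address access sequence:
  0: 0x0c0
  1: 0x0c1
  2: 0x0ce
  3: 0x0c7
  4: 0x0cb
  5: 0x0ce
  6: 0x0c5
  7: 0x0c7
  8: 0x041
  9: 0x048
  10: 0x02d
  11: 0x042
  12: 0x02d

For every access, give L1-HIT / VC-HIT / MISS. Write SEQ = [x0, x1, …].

SEQ = [MISS, L1-HIT, L1-HIT, L1-HIT, L1-HIT, L1-HIT, L1-HIT, L1-HIT, MISS, L1-HIT, MISS, VC-HIT, VC-HIT]

#0 0xc0→b12/s0 MISS; vc=[]
#1 0xc1→b12/s0 L1-HIT; vc=[]
#2 0xce→b12/s0 L1-HIT; vc=[]
#3 0xc7→b12/s0 L1-HIT; vc=[]
#4 0xcb→b12/s0 L1-HIT; vc=[]
#5 0xce→b12/s0 L1-HIT; vc=[]
#6 0xc5→b12/s0 L1-HIT; vc=[]
#7 0xc7→b12/s0 L1-HIT; vc=[]
#8 0x41→b4/s0 MISS; vc=[12]
#9 0x48→b4/s0 L1-HIT; vc=[12]
#10 0x2d→b2/s0 MISS; vc=[12,4]
#11 0x42→b4/s0 VC-HIT; vc=[12,2]
#12 0x2d→b2/s0 VC-HIT; vc=[12,4]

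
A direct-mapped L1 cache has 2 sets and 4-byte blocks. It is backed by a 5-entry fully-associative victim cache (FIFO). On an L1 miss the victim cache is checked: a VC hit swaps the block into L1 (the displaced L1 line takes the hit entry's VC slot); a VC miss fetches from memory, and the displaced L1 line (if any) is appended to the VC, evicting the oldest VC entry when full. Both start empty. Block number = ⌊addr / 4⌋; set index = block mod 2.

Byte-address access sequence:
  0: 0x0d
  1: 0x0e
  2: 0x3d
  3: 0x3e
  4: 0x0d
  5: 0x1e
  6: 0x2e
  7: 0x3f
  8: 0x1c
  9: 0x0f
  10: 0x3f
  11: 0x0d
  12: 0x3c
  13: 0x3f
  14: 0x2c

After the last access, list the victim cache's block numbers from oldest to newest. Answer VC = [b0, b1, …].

0: 0xd (blk 3, set 1) → MISS  vc=[]
1: 0xe (blk 3, set 1) → L1-HIT  vc=[]
2: 0x3d (blk 15, set 1) → MISS  vc=[3]
3: 0x3e (blk 15, set 1) → L1-HIT  vc=[3]
4: 0xd (blk 3, set 1) → VC-HIT  vc=[15]
5: 0x1e (blk 7, set 1) → MISS  vc=[15, 3]
6: 0x2e (blk 11, set 1) → MISS  vc=[15, 3, 7]
7: 0x3f (blk 15, set 1) → VC-HIT  vc=[11, 3, 7]
8: 0x1c (blk 7, set 1) → VC-HIT  vc=[11, 3, 15]
9: 0xf (blk 3, set 1) → VC-HIT  vc=[11, 7, 15]
10: 0x3f (blk 15, set 1) → VC-HIT  vc=[11, 7, 3]
11: 0xd (blk 3, set 1) → VC-HIT  vc=[11, 7, 15]
12: 0x3c (blk 15, set 1) → VC-HIT  vc=[11, 7, 3]
13: 0x3f (blk 15, set 1) → L1-HIT  vc=[11, 7, 3]
14: 0x2c (blk 11, set 1) → VC-HIT  vc=[15, 7, 3]

VC = [15, 7, 3]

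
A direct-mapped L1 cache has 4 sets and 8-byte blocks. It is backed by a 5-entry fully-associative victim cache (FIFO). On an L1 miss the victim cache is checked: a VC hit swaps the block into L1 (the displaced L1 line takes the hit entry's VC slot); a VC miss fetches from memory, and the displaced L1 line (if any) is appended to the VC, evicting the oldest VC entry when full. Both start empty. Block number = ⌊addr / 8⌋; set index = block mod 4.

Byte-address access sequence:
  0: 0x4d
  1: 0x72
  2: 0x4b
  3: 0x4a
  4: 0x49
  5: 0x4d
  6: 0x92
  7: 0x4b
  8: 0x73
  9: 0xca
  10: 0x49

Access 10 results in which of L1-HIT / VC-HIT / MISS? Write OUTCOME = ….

OUTCOME = VC-HIT

  [0] addr=0x4d blk=9 s=1: MISS | VC []
  [1] addr=0x72 blk=14 s=2: MISS | VC []
  [2] addr=0x4b blk=9 s=1: L1-HIT | VC []
  [3] addr=0x4a blk=9 s=1: L1-HIT | VC []
  [4] addr=0x49 blk=9 s=1: L1-HIT | VC []
  [5] addr=0x4d blk=9 s=1: L1-HIT | VC []
  [6] addr=0x92 blk=18 s=2: MISS | VC [14]
  [7] addr=0x4b blk=9 s=1: L1-HIT | VC [14]
  [8] addr=0x73 blk=14 s=2: VC-HIT | VC [18]
  [9] addr=0xca blk=25 s=1: MISS | VC [18, 9]
  [10] addr=0x49 blk=9 s=1: VC-HIT | VC [18, 25]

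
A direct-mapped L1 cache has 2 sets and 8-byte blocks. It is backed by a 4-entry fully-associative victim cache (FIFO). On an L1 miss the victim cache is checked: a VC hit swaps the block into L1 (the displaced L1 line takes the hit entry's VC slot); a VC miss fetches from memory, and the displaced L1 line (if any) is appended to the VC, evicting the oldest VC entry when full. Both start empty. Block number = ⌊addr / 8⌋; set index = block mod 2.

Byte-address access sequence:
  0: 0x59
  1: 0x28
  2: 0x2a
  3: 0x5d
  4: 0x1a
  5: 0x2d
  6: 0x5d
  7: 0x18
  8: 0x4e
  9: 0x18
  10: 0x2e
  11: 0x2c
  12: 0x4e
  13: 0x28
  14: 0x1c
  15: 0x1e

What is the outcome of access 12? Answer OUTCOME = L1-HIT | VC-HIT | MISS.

0: 0x59 (blk 11, set 1) → MISS  vc=[]
1: 0x28 (blk 5, set 1) → MISS  vc=[11]
2: 0x2a (blk 5, set 1) → L1-HIT  vc=[11]
3: 0x5d (blk 11, set 1) → VC-HIT  vc=[5]
4: 0x1a (blk 3, set 1) → MISS  vc=[5, 11]
5: 0x2d (blk 5, set 1) → VC-HIT  vc=[3, 11]
6: 0x5d (blk 11, set 1) → VC-HIT  vc=[3, 5]
7: 0x18 (blk 3, set 1) → VC-HIT  vc=[11, 5]
8: 0x4e (blk 9, set 1) → MISS  vc=[11, 5, 3]
9: 0x18 (blk 3, set 1) → VC-HIT  vc=[11, 5, 9]
10: 0x2e (blk 5, set 1) → VC-HIT  vc=[11, 3, 9]
11: 0x2c (blk 5, set 1) → L1-HIT  vc=[11, 3, 9]
12: 0x4e (blk 9, set 1) → VC-HIT  vc=[11, 3, 5]
13: 0x28 (blk 5, set 1) → VC-HIT  vc=[11, 3, 9]
14: 0x1c (blk 3, set 1) → VC-HIT  vc=[11, 5, 9]
15: 0x1e (blk 3, set 1) → L1-HIT  vc=[11, 5, 9]

OUTCOME = VC-HIT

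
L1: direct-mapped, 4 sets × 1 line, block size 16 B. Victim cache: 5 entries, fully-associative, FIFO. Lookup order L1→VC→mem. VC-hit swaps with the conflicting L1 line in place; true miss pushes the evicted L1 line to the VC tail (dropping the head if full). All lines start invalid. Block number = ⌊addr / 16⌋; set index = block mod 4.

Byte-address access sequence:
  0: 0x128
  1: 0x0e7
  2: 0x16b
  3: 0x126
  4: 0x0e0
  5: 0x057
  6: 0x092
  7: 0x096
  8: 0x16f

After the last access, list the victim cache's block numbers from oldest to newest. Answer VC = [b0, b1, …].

VC = [14, 18, 5]

#0 0x128→b18/s2 MISS; vc=[]
#1 0xe7→b14/s2 MISS; vc=[18]
#2 0x16b→b22/s2 MISS; vc=[18,14]
#3 0x126→b18/s2 VC-HIT; vc=[22,14]
#4 0xe0→b14/s2 VC-HIT; vc=[22,18]
#5 0x57→b5/s1 MISS; vc=[22,18]
#6 0x92→b9/s1 MISS; vc=[22,18,5]
#7 0x96→b9/s1 L1-HIT; vc=[22,18,5]
#8 0x16f→b22/s2 VC-HIT; vc=[14,18,5]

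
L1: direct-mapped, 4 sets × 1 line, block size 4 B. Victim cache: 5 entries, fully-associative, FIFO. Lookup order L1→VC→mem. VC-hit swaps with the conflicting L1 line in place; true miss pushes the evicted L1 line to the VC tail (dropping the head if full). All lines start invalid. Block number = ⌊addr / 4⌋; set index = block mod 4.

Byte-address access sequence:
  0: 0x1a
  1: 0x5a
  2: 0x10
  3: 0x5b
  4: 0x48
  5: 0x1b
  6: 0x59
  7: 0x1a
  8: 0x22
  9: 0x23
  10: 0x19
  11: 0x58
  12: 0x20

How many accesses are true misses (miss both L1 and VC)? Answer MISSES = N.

  [0] addr=0x1a blk=6 s=2: MISS | VC []
  [1] addr=0x5a blk=22 s=2: MISS | VC [6]
  [2] addr=0x10 blk=4 s=0: MISS | VC [6]
  [3] addr=0x5b blk=22 s=2: L1-HIT | VC [6]
  [4] addr=0x48 blk=18 s=2: MISS | VC [6, 22]
  [5] addr=0x1b blk=6 s=2: VC-HIT | VC [18, 22]
  [6] addr=0x59 blk=22 s=2: VC-HIT | VC [18, 6]
  [7] addr=0x1a blk=6 s=2: VC-HIT | VC [18, 22]
  [8] addr=0x22 blk=8 s=0: MISS | VC [18, 22, 4]
  [9] addr=0x23 blk=8 s=0: L1-HIT | VC [18, 22, 4]
  [10] addr=0x19 blk=6 s=2: L1-HIT | VC [18, 22, 4]
  [11] addr=0x58 blk=22 s=2: VC-HIT | VC [18, 6, 4]
  [12] addr=0x20 blk=8 s=0: L1-HIT | VC [18, 6, 4]

MISSES = 5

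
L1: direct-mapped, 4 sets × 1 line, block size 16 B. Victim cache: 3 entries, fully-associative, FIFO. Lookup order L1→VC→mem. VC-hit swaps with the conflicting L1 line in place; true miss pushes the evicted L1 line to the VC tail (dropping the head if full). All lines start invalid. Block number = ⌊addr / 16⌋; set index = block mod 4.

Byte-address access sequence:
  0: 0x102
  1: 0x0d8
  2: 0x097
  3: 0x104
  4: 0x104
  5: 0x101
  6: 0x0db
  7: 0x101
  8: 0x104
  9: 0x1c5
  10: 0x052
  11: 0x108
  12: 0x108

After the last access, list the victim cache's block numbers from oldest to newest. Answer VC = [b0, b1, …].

VC = [9, 28, 13]

  [0] addr=0x102 blk=16 s=0: MISS | VC []
  [1] addr=0xd8 blk=13 s=1: MISS | VC []
  [2] addr=0x97 blk=9 s=1: MISS | VC [13]
  [3] addr=0x104 blk=16 s=0: L1-HIT | VC [13]
  [4] addr=0x104 blk=16 s=0: L1-HIT | VC [13]
  [5] addr=0x101 blk=16 s=0: L1-HIT | VC [13]
  [6] addr=0xdb blk=13 s=1: VC-HIT | VC [9]
  [7] addr=0x101 blk=16 s=0: L1-HIT | VC [9]
  [8] addr=0x104 blk=16 s=0: L1-HIT | VC [9]
  [9] addr=0x1c5 blk=28 s=0: MISS | VC [9, 16]
  [10] addr=0x52 blk=5 s=1: MISS | VC [9, 16, 13]
  [11] addr=0x108 blk=16 s=0: VC-HIT | VC [9, 28, 13]
  [12] addr=0x108 blk=16 s=0: L1-HIT | VC [9, 28, 13]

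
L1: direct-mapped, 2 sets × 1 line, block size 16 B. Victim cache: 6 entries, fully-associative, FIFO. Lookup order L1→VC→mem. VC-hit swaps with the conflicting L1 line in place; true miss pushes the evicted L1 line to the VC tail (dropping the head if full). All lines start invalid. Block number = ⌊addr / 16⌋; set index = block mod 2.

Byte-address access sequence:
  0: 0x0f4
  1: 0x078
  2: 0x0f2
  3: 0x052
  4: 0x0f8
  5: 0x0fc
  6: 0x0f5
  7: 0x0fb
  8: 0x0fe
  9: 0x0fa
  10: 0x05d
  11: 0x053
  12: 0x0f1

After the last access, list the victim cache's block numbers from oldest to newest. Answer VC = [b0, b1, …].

#0 0xf4→b15/s1 MISS; vc=[]
#1 0x78→b7/s1 MISS; vc=[15]
#2 0xf2→b15/s1 VC-HIT; vc=[7]
#3 0x52→b5/s1 MISS; vc=[7,15]
#4 0xf8→b15/s1 VC-HIT; vc=[7,5]
#5 0xfc→b15/s1 L1-HIT; vc=[7,5]
#6 0xf5→b15/s1 L1-HIT; vc=[7,5]
#7 0xfb→b15/s1 L1-HIT; vc=[7,5]
#8 0xfe→b15/s1 L1-HIT; vc=[7,5]
#9 0xfa→b15/s1 L1-HIT; vc=[7,5]
#10 0x5d→b5/s1 VC-HIT; vc=[7,15]
#11 0x53→b5/s1 L1-HIT; vc=[7,15]
#12 0xf1→b15/s1 VC-HIT; vc=[7,5]

VC = [7, 5]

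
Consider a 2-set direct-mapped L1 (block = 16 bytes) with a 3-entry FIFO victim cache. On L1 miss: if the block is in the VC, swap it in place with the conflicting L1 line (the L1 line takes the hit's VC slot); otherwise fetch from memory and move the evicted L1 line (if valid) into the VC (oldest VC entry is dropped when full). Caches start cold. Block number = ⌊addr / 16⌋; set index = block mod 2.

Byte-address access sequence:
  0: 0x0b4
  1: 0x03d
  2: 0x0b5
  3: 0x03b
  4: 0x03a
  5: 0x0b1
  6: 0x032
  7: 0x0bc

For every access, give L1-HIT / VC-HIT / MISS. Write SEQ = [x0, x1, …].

  [0] addr=0xb4 blk=11 s=1: MISS | VC []
  [1] addr=0x3d blk=3 s=1: MISS | VC [11]
  [2] addr=0xb5 blk=11 s=1: VC-HIT | VC [3]
  [3] addr=0x3b blk=3 s=1: VC-HIT | VC [11]
  [4] addr=0x3a blk=3 s=1: L1-HIT | VC [11]
  [5] addr=0xb1 blk=11 s=1: VC-HIT | VC [3]
  [6] addr=0x32 blk=3 s=1: VC-HIT | VC [11]
  [7] addr=0xbc blk=11 s=1: VC-HIT | VC [3]

SEQ = [MISS, MISS, VC-HIT, VC-HIT, L1-HIT, VC-HIT, VC-HIT, VC-HIT]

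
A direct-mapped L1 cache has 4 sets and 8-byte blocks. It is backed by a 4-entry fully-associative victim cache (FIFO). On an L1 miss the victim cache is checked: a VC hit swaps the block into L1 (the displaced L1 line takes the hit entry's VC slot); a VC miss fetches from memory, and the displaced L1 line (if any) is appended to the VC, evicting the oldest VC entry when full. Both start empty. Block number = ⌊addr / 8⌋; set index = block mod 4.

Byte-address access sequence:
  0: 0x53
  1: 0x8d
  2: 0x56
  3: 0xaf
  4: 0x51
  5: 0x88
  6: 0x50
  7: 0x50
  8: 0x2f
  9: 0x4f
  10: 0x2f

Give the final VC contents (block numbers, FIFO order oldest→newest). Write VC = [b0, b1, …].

  [0] addr=0x53 blk=10 s=2: MISS | VC []
  [1] addr=0x8d blk=17 s=1: MISS | VC []
  [2] addr=0x56 blk=10 s=2: L1-HIT | VC []
  [3] addr=0xaf blk=21 s=1: MISS | VC [17]
  [4] addr=0x51 blk=10 s=2: L1-HIT | VC [17]
  [5] addr=0x88 blk=17 s=1: VC-HIT | VC [21]
  [6] addr=0x50 blk=10 s=2: L1-HIT | VC [21]
  [7] addr=0x50 blk=10 s=2: L1-HIT | VC [21]
  [8] addr=0x2f blk=5 s=1: MISS | VC [21, 17]
  [9] addr=0x4f blk=9 s=1: MISS | VC [21, 17, 5]
  [10] addr=0x2f blk=5 s=1: VC-HIT | VC [21, 17, 9]

VC = [21, 17, 9]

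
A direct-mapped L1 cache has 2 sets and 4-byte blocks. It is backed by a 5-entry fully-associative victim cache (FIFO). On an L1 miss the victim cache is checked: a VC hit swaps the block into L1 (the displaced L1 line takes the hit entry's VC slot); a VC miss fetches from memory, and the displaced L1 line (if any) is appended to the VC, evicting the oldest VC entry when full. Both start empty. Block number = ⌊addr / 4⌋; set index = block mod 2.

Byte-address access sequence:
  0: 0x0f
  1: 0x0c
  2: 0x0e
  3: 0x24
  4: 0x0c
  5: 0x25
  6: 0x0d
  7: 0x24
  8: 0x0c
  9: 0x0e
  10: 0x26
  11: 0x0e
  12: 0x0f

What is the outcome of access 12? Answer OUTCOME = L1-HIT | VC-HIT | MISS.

OUTCOME = L1-HIT

  [0] addr=0xf blk=3 s=1: MISS | VC []
  [1] addr=0xc blk=3 s=1: L1-HIT | VC []
  [2] addr=0xe blk=3 s=1: L1-HIT | VC []
  [3] addr=0x24 blk=9 s=1: MISS | VC [3]
  [4] addr=0xc blk=3 s=1: VC-HIT | VC [9]
  [5] addr=0x25 blk=9 s=1: VC-HIT | VC [3]
  [6] addr=0xd blk=3 s=1: VC-HIT | VC [9]
  [7] addr=0x24 blk=9 s=1: VC-HIT | VC [3]
  [8] addr=0xc blk=3 s=1: VC-HIT | VC [9]
  [9] addr=0xe blk=3 s=1: L1-HIT | VC [9]
  [10] addr=0x26 blk=9 s=1: VC-HIT | VC [3]
  [11] addr=0xe blk=3 s=1: VC-HIT | VC [9]
  [12] addr=0xf blk=3 s=1: L1-HIT | VC [9]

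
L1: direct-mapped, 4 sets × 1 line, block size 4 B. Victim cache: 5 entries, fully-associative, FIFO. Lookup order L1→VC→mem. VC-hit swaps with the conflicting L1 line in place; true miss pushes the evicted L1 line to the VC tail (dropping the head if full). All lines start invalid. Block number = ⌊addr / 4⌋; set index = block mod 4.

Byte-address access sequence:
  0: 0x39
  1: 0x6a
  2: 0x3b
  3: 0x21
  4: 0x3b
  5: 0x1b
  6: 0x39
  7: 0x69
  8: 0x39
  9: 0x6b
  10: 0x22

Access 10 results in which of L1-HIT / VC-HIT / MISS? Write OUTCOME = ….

OUTCOME = L1-HIT

0: 0x39 (blk 14, set 2) → MISS  vc=[]
1: 0x6a (blk 26, set 2) → MISS  vc=[14]
2: 0x3b (blk 14, set 2) → VC-HIT  vc=[26]
3: 0x21 (blk 8, set 0) → MISS  vc=[26]
4: 0x3b (blk 14, set 2) → L1-HIT  vc=[26]
5: 0x1b (blk 6, set 2) → MISS  vc=[26, 14]
6: 0x39 (blk 14, set 2) → VC-HIT  vc=[26, 6]
7: 0x69 (blk 26, set 2) → VC-HIT  vc=[14, 6]
8: 0x39 (blk 14, set 2) → VC-HIT  vc=[26, 6]
9: 0x6b (blk 26, set 2) → VC-HIT  vc=[14, 6]
10: 0x22 (blk 8, set 0) → L1-HIT  vc=[14, 6]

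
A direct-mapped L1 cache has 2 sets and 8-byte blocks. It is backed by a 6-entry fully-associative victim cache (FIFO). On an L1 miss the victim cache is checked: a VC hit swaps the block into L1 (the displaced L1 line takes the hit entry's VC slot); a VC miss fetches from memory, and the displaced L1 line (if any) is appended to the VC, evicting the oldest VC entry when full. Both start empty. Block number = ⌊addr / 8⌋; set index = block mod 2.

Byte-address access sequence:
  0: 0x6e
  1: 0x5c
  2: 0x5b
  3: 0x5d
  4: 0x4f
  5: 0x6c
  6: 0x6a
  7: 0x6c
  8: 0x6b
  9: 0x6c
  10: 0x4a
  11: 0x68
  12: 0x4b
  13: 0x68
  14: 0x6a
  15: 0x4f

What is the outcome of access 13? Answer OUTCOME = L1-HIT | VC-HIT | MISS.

OUTCOME = VC-HIT

#0 0x6e→b13/s1 MISS; vc=[]
#1 0x5c→b11/s1 MISS; vc=[13]
#2 0x5b→b11/s1 L1-HIT; vc=[13]
#3 0x5d→b11/s1 L1-HIT; vc=[13]
#4 0x4f→b9/s1 MISS; vc=[13,11]
#5 0x6c→b13/s1 VC-HIT; vc=[9,11]
#6 0x6a→b13/s1 L1-HIT; vc=[9,11]
#7 0x6c→b13/s1 L1-HIT; vc=[9,11]
#8 0x6b→b13/s1 L1-HIT; vc=[9,11]
#9 0x6c→b13/s1 L1-HIT; vc=[9,11]
#10 0x4a→b9/s1 VC-HIT; vc=[13,11]
#11 0x68→b13/s1 VC-HIT; vc=[9,11]
#12 0x4b→b9/s1 VC-HIT; vc=[13,11]
#13 0x68→b13/s1 VC-HIT; vc=[9,11]
#14 0x6a→b13/s1 L1-HIT; vc=[9,11]
#15 0x4f→b9/s1 VC-HIT; vc=[13,11]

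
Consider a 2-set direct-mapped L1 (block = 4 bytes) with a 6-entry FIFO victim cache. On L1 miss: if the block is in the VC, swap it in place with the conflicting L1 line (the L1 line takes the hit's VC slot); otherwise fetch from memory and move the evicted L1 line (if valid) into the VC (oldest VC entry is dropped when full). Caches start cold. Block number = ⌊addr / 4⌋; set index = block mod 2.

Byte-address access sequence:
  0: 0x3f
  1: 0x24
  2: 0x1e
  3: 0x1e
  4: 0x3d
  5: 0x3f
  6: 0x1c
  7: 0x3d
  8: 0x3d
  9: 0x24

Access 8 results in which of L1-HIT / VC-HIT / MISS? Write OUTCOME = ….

OUTCOME = L1-HIT

  [0] addr=0x3f blk=15 s=1: MISS | VC []
  [1] addr=0x24 blk=9 s=1: MISS | VC [15]
  [2] addr=0x1e blk=7 s=1: MISS | VC [15, 9]
  [3] addr=0x1e blk=7 s=1: L1-HIT | VC [15, 9]
  [4] addr=0x3d blk=15 s=1: VC-HIT | VC [7, 9]
  [5] addr=0x3f blk=15 s=1: L1-HIT | VC [7, 9]
  [6] addr=0x1c blk=7 s=1: VC-HIT | VC [15, 9]
  [7] addr=0x3d blk=15 s=1: VC-HIT | VC [7, 9]
  [8] addr=0x3d blk=15 s=1: L1-HIT | VC [7, 9]
  [9] addr=0x24 blk=9 s=1: VC-HIT | VC [7, 15]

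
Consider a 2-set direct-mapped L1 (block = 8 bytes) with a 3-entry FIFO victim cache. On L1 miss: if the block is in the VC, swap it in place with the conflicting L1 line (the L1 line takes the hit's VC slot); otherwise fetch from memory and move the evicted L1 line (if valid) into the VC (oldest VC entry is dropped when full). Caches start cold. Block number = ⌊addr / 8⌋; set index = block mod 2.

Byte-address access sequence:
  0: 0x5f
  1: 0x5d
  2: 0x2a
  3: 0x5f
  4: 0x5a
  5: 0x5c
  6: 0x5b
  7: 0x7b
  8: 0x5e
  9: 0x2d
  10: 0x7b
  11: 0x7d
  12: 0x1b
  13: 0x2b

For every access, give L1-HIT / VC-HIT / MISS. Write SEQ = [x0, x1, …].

#0 0x5f→b11/s1 MISS; vc=[]
#1 0x5d→b11/s1 L1-HIT; vc=[]
#2 0x2a→b5/s1 MISS; vc=[11]
#3 0x5f→b11/s1 VC-HIT; vc=[5]
#4 0x5a→b11/s1 L1-HIT; vc=[5]
#5 0x5c→b11/s1 L1-HIT; vc=[5]
#6 0x5b→b11/s1 L1-HIT; vc=[5]
#7 0x7b→b15/s1 MISS; vc=[5,11]
#8 0x5e→b11/s1 VC-HIT; vc=[5,15]
#9 0x2d→b5/s1 VC-HIT; vc=[11,15]
#10 0x7b→b15/s1 VC-HIT; vc=[11,5]
#11 0x7d→b15/s1 L1-HIT; vc=[11,5]
#12 0x1b→b3/s1 MISS; vc=[11,5,15]
#13 0x2b→b5/s1 VC-HIT; vc=[11,3,15]

SEQ = [MISS, L1-HIT, MISS, VC-HIT, L1-HIT, L1-HIT, L1-HIT, MISS, VC-HIT, VC-HIT, VC-HIT, L1-HIT, MISS, VC-HIT]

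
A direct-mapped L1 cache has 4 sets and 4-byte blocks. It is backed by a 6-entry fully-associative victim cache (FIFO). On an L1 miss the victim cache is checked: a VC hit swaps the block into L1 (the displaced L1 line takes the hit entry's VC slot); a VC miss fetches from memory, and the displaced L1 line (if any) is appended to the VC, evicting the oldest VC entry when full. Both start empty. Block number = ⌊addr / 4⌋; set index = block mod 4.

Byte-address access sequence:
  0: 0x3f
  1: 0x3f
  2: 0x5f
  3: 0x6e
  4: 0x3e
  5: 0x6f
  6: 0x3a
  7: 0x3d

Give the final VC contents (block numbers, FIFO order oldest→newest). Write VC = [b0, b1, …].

VC = [27, 23]

  [0] addr=0x3f blk=15 s=3: MISS | VC []
  [1] addr=0x3f blk=15 s=3: L1-HIT | VC []
  [2] addr=0x5f blk=23 s=3: MISS | VC [15]
  [3] addr=0x6e blk=27 s=3: MISS | VC [15, 23]
  [4] addr=0x3e blk=15 s=3: VC-HIT | VC [27, 23]
  [5] addr=0x6f blk=27 s=3: VC-HIT | VC [15, 23]
  [6] addr=0x3a blk=14 s=2: MISS | VC [15, 23]
  [7] addr=0x3d blk=15 s=3: VC-HIT | VC [27, 23]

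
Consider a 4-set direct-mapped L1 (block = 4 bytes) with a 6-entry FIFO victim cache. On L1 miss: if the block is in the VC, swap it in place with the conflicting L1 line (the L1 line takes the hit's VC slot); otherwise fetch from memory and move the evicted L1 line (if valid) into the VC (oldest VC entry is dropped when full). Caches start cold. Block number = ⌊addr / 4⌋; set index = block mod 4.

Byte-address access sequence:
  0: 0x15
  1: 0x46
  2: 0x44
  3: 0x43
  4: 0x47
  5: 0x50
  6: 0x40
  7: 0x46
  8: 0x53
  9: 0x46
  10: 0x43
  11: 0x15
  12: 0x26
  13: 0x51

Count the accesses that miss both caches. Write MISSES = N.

  [0] addr=0x15 blk=5 s=1: MISS | VC []
  [1] addr=0x46 blk=17 s=1: MISS | VC [5]
  [2] addr=0x44 blk=17 s=1: L1-HIT | VC [5]
  [3] addr=0x43 blk=16 s=0: MISS | VC [5]
  [4] addr=0x47 blk=17 s=1: L1-HIT | VC [5]
  [5] addr=0x50 blk=20 s=0: MISS | VC [5, 16]
  [6] addr=0x40 blk=16 s=0: VC-HIT | VC [5, 20]
  [7] addr=0x46 blk=17 s=1: L1-HIT | VC [5, 20]
  [8] addr=0x53 blk=20 s=0: VC-HIT | VC [5, 16]
  [9] addr=0x46 blk=17 s=1: L1-HIT | VC [5, 16]
  [10] addr=0x43 blk=16 s=0: VC-HIT | VC [5, 20]
  [11] addr=0x15 blk=5 s=1: VC-HIT | VC [17, 20]
  [12] addr=0x26 blk=9 s=1: MISS | VC [17, 20, 5]
  [13] addr=0x51 blk=20 s=0: VC-HIT | VC [17, 16, 5]

MISSES = 5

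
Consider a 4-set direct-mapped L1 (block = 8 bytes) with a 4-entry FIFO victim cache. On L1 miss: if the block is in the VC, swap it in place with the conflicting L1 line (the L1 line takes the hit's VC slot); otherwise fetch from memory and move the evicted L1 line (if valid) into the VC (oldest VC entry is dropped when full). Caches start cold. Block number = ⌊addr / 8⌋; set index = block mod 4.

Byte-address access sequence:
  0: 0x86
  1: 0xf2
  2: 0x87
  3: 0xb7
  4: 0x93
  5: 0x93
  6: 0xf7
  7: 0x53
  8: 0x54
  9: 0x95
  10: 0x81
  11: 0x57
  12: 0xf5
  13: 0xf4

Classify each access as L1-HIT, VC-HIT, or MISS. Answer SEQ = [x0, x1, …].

  [0] addr=0x86 blk=16 s=0: MISS | VC []
  [1] addr=0xf2 blk=30 s=2: MISS | VC []
  [2] addr=0x87 blk=16 s=0: L1-HIT | VC []
  [3] addr=0xb7 blk=22 s=2: MISS | VC [30]
  [4] addr=0x93 blk=18 s=2: MISS | VC [30, 22]
  [5] addr=0x93 blk=18 s=2: L1-HIT | VC [30, 22]
  [6] addr=0xf7 blk=30 s=2: VC-HIT | VC [18, 22]
  [7] addr=0x53 blk=10 s=2: MISS | VC [18, 22, 30]
  [8] addr=0x54 blk=10 s=2: L1-HIT | VC [18, 22, 30]
  [9] addr=0x95 blk=18 s=2: VC-HIT | VC [10, 22, 30]
  [10] addr=0x81 blk=16 s=0: L1-HIT | VC [10, 22, 30]
  [11] addr=0x57 blk=10 s=2: VC-HIT | VC [18, 22, 30]
  [12] addr=0xf5 blk=30 s=2: VC-HIT | VC [18, 22, 10]
  [13] addr=0xf4 blk=30 s=2: L1-HIT | VC [18, 22, 10]

SEQ = [MISS, MISS, L1-HIT, MISS, MISS, L1-HIT, VC-HIT, MISS, L1-HIT, VC-HIT, L1-HIT, VC-HIT, VC-HIT, L1-HIT]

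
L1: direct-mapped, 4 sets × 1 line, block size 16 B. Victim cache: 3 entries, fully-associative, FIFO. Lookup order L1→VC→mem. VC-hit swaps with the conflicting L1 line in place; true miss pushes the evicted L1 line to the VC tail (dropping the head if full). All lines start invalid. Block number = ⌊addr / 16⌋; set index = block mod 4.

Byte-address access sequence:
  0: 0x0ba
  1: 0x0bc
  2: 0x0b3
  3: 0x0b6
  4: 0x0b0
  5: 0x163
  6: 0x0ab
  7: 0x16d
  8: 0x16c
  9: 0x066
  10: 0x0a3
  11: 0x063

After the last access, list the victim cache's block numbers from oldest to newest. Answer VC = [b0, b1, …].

0: 0xba (blk 11, set 3) → MISS  vc=[]
1: 0xbc (blk 11, set 3) → L1-HIT  vc=[]
2: 0xb3 (blk 11, set 3) → L1-HIT  vc=[]
3: 0xb6 (blk 11, set 3) → L1-HIT  vc=[]
4: 0xb0 (blk 11, set 3) → L1-HIT  vc=[]
5: 0x163 (blk 22, set 2) → MISS  vc=[]
6: 0xab (blk 10, set 2) → MISS  vc=[22]
7: 0x16d (blk 22, set 2) → VC-HIT  vc=[10]
8: 0x16c (blk 22, set 2) → L1-HIT  vc=[10]
9: 0x66 (blk 6, set 2) → MISS  vc=[10, 22]
10: 0xa3 (blk 10, set 2) → VC-HIT  vc=[6, 22]
11: 0x63 (blk 6, set 2) → VC-HIT  vc=[10, 22]

VC = [10, 22]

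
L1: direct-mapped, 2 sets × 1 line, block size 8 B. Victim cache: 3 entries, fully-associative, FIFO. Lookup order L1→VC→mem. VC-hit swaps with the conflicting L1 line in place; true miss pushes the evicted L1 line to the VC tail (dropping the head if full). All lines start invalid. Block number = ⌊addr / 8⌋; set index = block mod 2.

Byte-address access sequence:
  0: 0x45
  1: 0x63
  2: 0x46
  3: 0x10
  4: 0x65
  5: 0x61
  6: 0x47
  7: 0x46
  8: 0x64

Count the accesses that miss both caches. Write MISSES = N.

  [0] addr=0x45 blk=8 s=0: MISS | VC []
  [1] addr=0x63 blk=12 s=0: MISS | VC [8]
  [2] addr=0x46 blk=8 s=0: VC-HIT | VC [12]
  [3] addr=0x10 blk=2 s=0: MISS | VC [12, 8]
  [4] addr=0x65 blk=12 s=0: VC-HIT | VC [2, 8]
  [5] addr=0x61 blk=12 s=0: L1-HIT | VC [2, 8]
  [6] addr=0x47 blk=8 s=0: VC-HIT | VC [2, 12]
  [7] addr=0x46 blk=8 s=0: L1-HIT | VC [2, 12]
  [8] addr=0x64 blk=12 s=0: VC-HIT | VC [2, 8]

MISSES = 3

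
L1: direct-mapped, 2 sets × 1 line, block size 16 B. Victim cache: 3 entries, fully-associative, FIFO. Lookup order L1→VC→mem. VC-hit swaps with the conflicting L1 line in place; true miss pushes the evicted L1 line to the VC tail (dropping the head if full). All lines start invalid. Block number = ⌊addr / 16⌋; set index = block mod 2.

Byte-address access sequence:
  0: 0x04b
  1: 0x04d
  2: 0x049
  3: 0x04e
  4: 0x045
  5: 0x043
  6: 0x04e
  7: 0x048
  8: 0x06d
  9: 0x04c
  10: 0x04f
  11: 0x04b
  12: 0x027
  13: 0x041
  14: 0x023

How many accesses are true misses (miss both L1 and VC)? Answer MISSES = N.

0: 0x4b (blk 4, set 0) → MISS  vc=[]
1: 0x4d (blk 4, set 0) → L1-HIT  vc=[]
2: 0x49 (blk 4, set 0) → L1-HIT  vc=[]
3: 0x4e (blk 4, set 0) → L1-HIT  vc=[]
4: 0x45 (blk 4, set 0) → L1-HIT  vc=[]
5: 0x43 (blk 4, set 0) → L1-HIT  vc=[]
6: 0x4e (blk 4, set 0) → L1-HIT  vc=[]
7: 0x48 (blk 4, set 0) → L1-HIT  vc=[]
8: 0x6d (blk 6, set 0) → MISS  vc=[4]
9: 0x4c (blk 4, set 0) → VC-HIT  vc=[6]
10: 0x4f (blk 4, set 0) → L1-HIT  vc=[6]
11: 0x4b (blk 4, set 0) → L1-HIT  vc=[6]
12: 0x27 (blk 2, set 0) → MISS  vc=[6, 4]
13: 0x41 (blk 4, set 0) → VC-HIT  vc=[6, 2]
14: 0x23 (blk 2, set 0) → VC-HIT  vc=[6, 4]

MISSES = 3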